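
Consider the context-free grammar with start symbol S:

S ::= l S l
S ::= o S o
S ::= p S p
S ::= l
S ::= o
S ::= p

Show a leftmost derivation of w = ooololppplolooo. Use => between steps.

S => oSo => ooSoo => oooSooo => ooolSlooo => oooloSolooo => ooololSlolooo => ooololpSplolooo => ooololppplolooo

S => oSo   [S ::= o S o]
oSo => ooSoo   [S ::= o S o]
ooSoo => oooSooo   [S ::= o S o]
oooSooo => ooolSlooo   [S ::= l S l]
ooolSlooo => oooloSolooo   [S ::= o S o]
oooloSolooo => ooololSlolooo   [S ::= l S l]
ooololSlolooo => ooololpSplolooo   [S ::= p S p]
ooololpSplolooo => ooololppplolooo   [S ::= p]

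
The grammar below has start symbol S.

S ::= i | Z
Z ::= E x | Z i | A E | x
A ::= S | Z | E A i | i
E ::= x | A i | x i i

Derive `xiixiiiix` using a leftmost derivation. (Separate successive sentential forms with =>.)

S => Z   [S ::= Z]
Z => AE   [Z ::= A E]
AE => ZE   [A ::= Z]
ZE => AEE   [Z ::= A E]
AEE => ZEE   [A ::= Z]
ZEE => ZiEE   [Z ::= Z i]
ZiEE => ZiiEE   [Z ::= Z i]
ZiiEE => ExiiEE   [Z ::= E x]
ExiiEE => xiixiiEE   [E ::= x i i]
xiixiiEE => xiixiiAiE   [E ::= A i]
xiixiiAiE => xiixiiiiE   [A ::= i]
xiixiiiiE => xiixiiiix   [E ::= x]

S => Z => AE => ZE => AEE => ZEE => ZiEE => ZiiEE => ExiiEE => xiixiiEE => xiixiiAiE => xiixiiiiE => xiixiiiix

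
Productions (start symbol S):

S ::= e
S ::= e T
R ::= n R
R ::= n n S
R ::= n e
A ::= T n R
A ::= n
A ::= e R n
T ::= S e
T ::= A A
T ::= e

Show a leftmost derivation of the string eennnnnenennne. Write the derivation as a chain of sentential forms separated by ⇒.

S ⇒ eT   [S ::= e T]
eT ⇒ eAA   [T ::= A A]
eAA ⇒ eeRnA   [A ::= e R n]
eeRnA ⇒ eenRnA   [R ::= n R]
eenRnA ⇒ eennRnA   [R ::= n R]
eennRnA ⇒ eennnRnA   [R ::= n R]
eennnRnA ⇒ eennnnnSnA   [R ::= n n S]
eennnnnSnA ⇒ eennnnnenA   [S ::= e]
eennnnnenA ⇒ eennnnnenTnR   [A ::= T n R]
eennnnnenTnR ⇒ eennnnnenenR   [T ::= e]
eennnnnenenR ⇒ eennnnnenennR   [R ::= n R]
eennnnnenennR ⇒ eennnnnenennne   [R ::= n e]

S⇒eT⇒eAA⇒eeRnA⇒eenRnA⇒eennRnA⇒eennnRnA⇒eennnnnSnA⇒eennnnnenA⇒eennnnnenTnR⇒eennnnnenenR⇒eennnnnenennR⇒eennnnnenennne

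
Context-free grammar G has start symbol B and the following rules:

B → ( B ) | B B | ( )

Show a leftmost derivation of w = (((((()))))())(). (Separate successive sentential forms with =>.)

B => BB => (B)B => (BB)B => ((B)B)B => (((B))B)B => ((((B)))B)B => (((((B))))B)B => (((((()))))B)B => (((((()))))())B => (((((()))))())()

B => BB   [B → B B]
BB => (B)B   [B → ( B )]
(B)B => (BB)B   [B → B B]
(BB)B => ((B)B)B   [B → ( B )]
((B)B)B => (((B))B)B   [B → ( B )]
(((B))B)B => ((((B)))B)B   [B → ( B )]
((((B)))B)B => (((((B))))B)B   [B → ( B )]
(((((B))))B)B => (((((()))))B)B   [B → ( )]
(((((()))))B)B => (((((()))))())B   [B → ( )]
(((((()))))())B => (((((()))))())()   [B → ( )]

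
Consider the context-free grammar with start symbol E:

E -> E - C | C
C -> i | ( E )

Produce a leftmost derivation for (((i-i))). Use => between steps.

E => C   [E -> C]
C => (E)   [C -> ( E )]
(E) => (C)   [E -> C]
(C) => ((E))   [C -> ( E )]
((E)) => ((C))   [E -> C]
((C)) => (((E)))   [C -> ( E )]
(((E))) => (((E-C)))   [E -> E - C]
(((E-C))) => (((C-C)))   [E -> C]
(((C-C))) => (((i-C)))   [C -> i]
(((i-C))) => (((i-i)))   [C -> i]

E => C => (E) => (C) => ((E)) => ((C)) => (((E))) => (((E-C))) => (((C-C))) => (((i-C))) => (((i-i)))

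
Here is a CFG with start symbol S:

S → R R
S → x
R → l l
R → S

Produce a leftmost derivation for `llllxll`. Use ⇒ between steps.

S ⇒ RR ⇒ llR ⇒ llS ⇒ llRR ⇒ llllR ⇒ llllS ⇒ llllRR ⇒ llllSR ⇒ llllxR ⇒ llllxll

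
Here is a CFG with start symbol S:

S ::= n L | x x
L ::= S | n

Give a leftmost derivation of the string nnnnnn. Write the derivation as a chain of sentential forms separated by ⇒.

S ⇒ nL ⇒ nS ⇒ nnL ⇒ nnS ⇒ nnnL ⇒ nnnS ⇒ nnnnL ⇒ nnnnS ⇒ nnnnnL ⇒ nnnnnn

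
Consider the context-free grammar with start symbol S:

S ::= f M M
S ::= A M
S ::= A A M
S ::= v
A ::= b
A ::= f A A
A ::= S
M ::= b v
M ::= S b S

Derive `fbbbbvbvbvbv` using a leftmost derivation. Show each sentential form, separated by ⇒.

S⇒fMM⇒fSbSM⇒fAMbSM⇒fbMbSM⇒fbSbSbSM⇒fbAAMbSbSM⇒fbbAMbSbSM⇒fbbbMbSbSM⇒fbbbbvbSbSM⇒fbbbbvbvbSM⇒fbbbbvbvbvM⇒fbbbbvbvbvbv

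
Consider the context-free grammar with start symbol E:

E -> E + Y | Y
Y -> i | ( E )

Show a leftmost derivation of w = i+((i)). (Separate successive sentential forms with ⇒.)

E ⇒ E+Y   [E -> E + Y]
E+Y ⇒ Y+Y   [E -> Y]
Y+Y ⇒ i+Y   [Y -> i]
i+Y ⇒ i+(E)   [Y -> ( E )]
i+(E) ⇒ i+(Y)   [E -> Y]
i+(Y) ⇒ i+((E))   [Y -> ( E )]
i+((E)) ⇒ i+((Y))   [E -> Y]
i+((Y)) ⇒ i+((i))   [Y -> i]

E ⇒ E+Y ⇒ Y+Y ⇒ i+Y ⇒ i+(E) ⇒ i+(Y) ⇒ i+((E)) ⇒ i+((Y)) ⇒ i+((i))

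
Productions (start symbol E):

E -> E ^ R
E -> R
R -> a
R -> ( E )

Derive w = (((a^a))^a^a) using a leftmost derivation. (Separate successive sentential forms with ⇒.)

E ⇒ R   [E -> R]
R ⇒ (E)   [R -> ( E )]
(E) ⇒ (E^R)   [E -> E ^ R]
(E^R) ⇒ (E^R^R)   [E -> E ^ R]
(E^R^R) ⇒ (R^R^R)   [E -> R]
(R^R^R) ⇒ ((E)^R^R)   [R -> ( E )]
((E)^R^R) ⇒ ((R)^R^R)   [E -> R]
((R)^R^R) ⇒ (((E))^R^R)   [R -> ( E )]
(((E))^R^R) ⇒ (((E^R))^R^R)   [E -> E ^ R]
(((E^R))^R^R) ⇒ (((R^R))^R^R)   [E -> R]
(((R^R))^R^R) ⇒ (((a^R))^R^R)   [R -> a]
(((a^R))^R^R) ⇒ (((a^a))^R^R)   [R -> a]
(((a^a))^R^R) ⇒ (((a^a))^a^R)   [R -> a]
(((a^a))^a^R) ⇒ (((a^a))^a^a)   [R -> a]

E⇒R⇒(E)⇒(E^R)⇒(E^R^R)⇒(R^R^R)⇒((E)^R^R)⇒((R)^R^R)⇒(((E))^R^R)⇒(((E^R))^R^R)⇒(((R^R))^R^R)⇒(((a^R))^R^R)⇒(((a^a))^R^R)⇒(((a^a))^a^R)⇒(((a^a))^a^a)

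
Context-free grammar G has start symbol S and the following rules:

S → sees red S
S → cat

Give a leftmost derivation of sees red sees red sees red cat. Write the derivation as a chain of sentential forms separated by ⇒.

S ⇒ sees red S ⇒ sees red sees red S ⇒ sees red sees red sees red S ⇒ sees red sees red sees red cat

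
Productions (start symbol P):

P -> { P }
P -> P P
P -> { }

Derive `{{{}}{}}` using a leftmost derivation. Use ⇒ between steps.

P ⇒ {P}   [P -> { P }]
{P} ⇒ {PP}   [P -> P P]
{PP} ⇒ {{P}P}   [P -> { P }]
{{P}P} ⇒ {{{}}P}   [P -> { }]
{{{}}P} ⇒ {{{}}{}}   [P -> { }]

P ⇒ {P} ⇒ {PP} ⇒ {{P}P} ⇒ {{{}}P} ⇒ {{{}}{}}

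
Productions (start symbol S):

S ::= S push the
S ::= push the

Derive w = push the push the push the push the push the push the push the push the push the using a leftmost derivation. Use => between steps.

S => S push the => S push the push the => S push the push the push the => S push the push the push the push the => S push the push the push the push the push the => S push the push the push the push the push the push the => S push the push the push the push the push the push the push the => S push the push the push the push the push the push the push the push the => push the push the push the push the push the push the push the push the push the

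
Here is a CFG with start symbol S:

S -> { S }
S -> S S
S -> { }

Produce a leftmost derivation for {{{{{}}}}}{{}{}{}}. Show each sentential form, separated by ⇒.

S ⇒ SS ⇒ {S}S ⇒ {{S}}S ⇒ {{{S}}}S ⇒ {{{{S}}}}S ⇒ {{{{{}}}}}S ⇒ {{{{{}}}}}{S} ⇒ {{{{{}}}}}{SS} ⇒ {{{{{}}}}}{SSS} ⇒ {{{{{}}}}}{{}SS} ⇒ {{{{{}}}}}{{}{}S} ⇒ {{{{{}}}}}{{}{}{}}

S ⇒ SS   [S -> S S]
SS ⇒ {S}S   [S -> { S }]
{S}S ⇒ {{S}}S   [S -> { S }]
{{S}}S ⇒ {{{S}}}S   [S -> { S }]
{{{S}}}S ⇒ {{{{S}}}}S   [S -> { S }]
{{{{S}}}}S ⇒ {{{{{}}}}}S   [S -> { }]
{{{{{}}}}}S ⇒ {{{{{}}}}}{S}   [S -> { S }]
{{{{{}}}}}{S} ⇒ {{{{{}}}}}{SS}   [S -> S S]
{{{{{}}}}}{SS} ⇒ {{{{{}}}}}{SSS}   [S -> S S]
{{{{{}}}}}{SSS} ⇒ {{{{{}}}}}{{}SS}   [S -> { }]
{{{{{}}}}}{{}SS} ⇒ {{{{{}}}}}{{}{}S}   [S -> { }]
{{{{{}}}}}{{}{}S} ⇒ {{{{{}}}}}{{}{}{}}   [S -> { }]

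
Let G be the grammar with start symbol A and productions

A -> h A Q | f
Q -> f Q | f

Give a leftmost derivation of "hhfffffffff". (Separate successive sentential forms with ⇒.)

A ⇒ hAQ ⇒ hhAQQ ⇒ hhfQQ ⇒ hhffQQ ⇒ hhfffQQ ⇒ hhffffQQ ⇒ hhfffffQQ ⇒ hhffffffQQ ⇒ hhfffffffQQ ⇒ hhffffffffQ ⇒ hhfffffffff

A ⇒ hAQ   [A -> h A Q]
hAQ ⇒ hhAQQ   [A -> h A Q]
hhAQQ ⇒ hhfQQ   [A -> f]
hhfQQ ⇒ hhffQQ   [Q -> f Q]
hhffQQ ⇒ hhfffQQ   [Q -> f Q]
hhfffQQ ⇒ hhffffQQ   [Q -> f Q]
hhffffQQ ⇒ hhfffffQQ   [Q -> f Q]
hhfffffQQ ⇒ hhffffffQQ   [Q -> f Q]
hhffffffQQ ⇒ hhfffffffQQ   [Q -> f Q]
hhfffffffQQ ⇒ hhffffffffQ   [Q -> f]
hhffffffffQ ⇒ hhfffffffff   [Q -> f]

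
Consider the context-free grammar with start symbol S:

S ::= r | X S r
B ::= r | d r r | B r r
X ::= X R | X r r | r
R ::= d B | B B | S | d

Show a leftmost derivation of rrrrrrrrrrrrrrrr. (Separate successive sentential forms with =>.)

S => XSr   [S ::= X S r]
XSr => XrrSr   [X ::= X r r]
XrrSr => XrrrrSr   [X ::= X r r]
XrrrrSr => XrrrrrrSr   [X ::= X r r]
XrrrrrrSr => rrrrrrrSr   [X ::= r]
rrrrrrrSr => rrrrrrrXSrr   [S ::= X S r]
rrrrrrrXSrr => rrrrrrrXRSrr   [X ::= X R]
rrrrrrrXRSrr => rrrrrrrrRSrr   [X ::= r]
rrrrrrrrRSrr => rrrrrrrrSSrr   [R ::= S]
rrrrrrrrSSrr => rrrrrrrrXSrSrr   [S ::= X S r]
rrrrrrrrXSrSrr => rrrrrrrrXrrSrSrr   [X ::= X r r]
rrrrrrrrXrrSrSrr => rrrrrrrrrrrSrSrr   [X ::= r]
rrrrrrrrrrrSrSrr => rrrrrrrrrrrrrSrr   [S ::= r]
rrrrrrrrrrrrrSrr => rrrrrrrrrrrrrrrr   [S ::= r]

S => XSr => XrrSr => XrrrrSr => XrrrrrrSr => rrrrrrrSr => rrrrrrrXSrr => rrrrrrrXRSrr => rrrrrrrrRSrr => rrrrrrrrSSrr => rrrrrrrrXSrSrr => rrrrrrrrXrrSrSrr => rrrrrrrrrrrSrSrr => rrrrrrrrrrrrrSrr => rrrrrrrrrrrrrrrr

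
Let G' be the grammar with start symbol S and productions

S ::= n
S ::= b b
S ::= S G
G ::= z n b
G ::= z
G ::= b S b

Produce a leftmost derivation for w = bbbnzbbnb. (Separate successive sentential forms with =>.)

S => SG => SGG => bbGG => bbbSbG => bbbSGbG => bbbnGbG => bbbnzbG => bbbnzbbSb => bbbnzbbnb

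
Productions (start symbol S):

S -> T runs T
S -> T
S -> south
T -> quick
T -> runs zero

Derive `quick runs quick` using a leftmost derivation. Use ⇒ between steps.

S ⇒ T runs T   [S -> T runs T]
T runs T ⇒ quick runs T   [T -> quick]
quick runs T ⇒ quick runs quick   [T -> quick]

S ⇒ T runs T ⇒ quick runs T ⇒ quick runs quick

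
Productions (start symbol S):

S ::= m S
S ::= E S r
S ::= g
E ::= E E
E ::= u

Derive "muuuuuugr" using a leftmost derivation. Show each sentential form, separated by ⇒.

S ⇒ mS ⇒ mESr ⇒ mEESr ⇒ mEEESr ⇒ mEEEESr ⇒ mEEEEESr ⇒ mEEEEEESr ⇒ muEEEEESr ⇒ muuEEEESr ⇒ muuuEEESr ⇒ muuuuEESr ⇒ muuuuuESr ⇒ muuuuuuSr ⇒ muuuuuugr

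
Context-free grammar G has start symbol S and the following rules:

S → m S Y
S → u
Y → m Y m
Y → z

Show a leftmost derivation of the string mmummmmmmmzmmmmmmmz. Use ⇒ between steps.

S⇒mSY⇒mmSYY⇒mmuYY⇒mmumYmY⇒mmummYmmY⇒mmummmYmmmY⇒mmummmmYmmmmY⇒mmummmmmYmmmmmY⇒mmummmmmmYmmmmmmY⇒mmummmmmmmYmmmmmmmY⇒mmummmmmmmzmmmmmmmY⇒mmummmmmmmzmmmmmmmz

S ⇒ mSY   [S → m S Y]
mSY ⇒ mmSYY   [S → m S Y]
mmSYY ⇒ mmuYY   [S → u]
mmuYY ⇒ mmumYmY   [Y → m Y m]
mmumYmY ⇒ mmummYmmY   [Y → m Y m]
mmummYmmY ⇒ mmummmYmmmY   [Y → m Y m]
mmummmYmmmY ⇒ mmummmmYmmmmY   [Y → m Y m]
mmummmmYmmmmY ⇒ mmummmmmYmmmmmY   [Y → m Y m]
mmummmmmYmmmmmY ⇒ mmummmmmmYmmmmmmY   [Y → m Y m]
mmummmmmmYmmmmmmY ⇒ mmummmmmmmYmmmmmmmY   [Y → m Y m]
mmummmmmmmYmmmmmmmY ⇒ mmummmmmmmzmmmmmmmY   [Y → z]
mmummmmmmmzmmmmmmmY ⇒ mmummmmmmmzmmmmmmmz   [Y → z]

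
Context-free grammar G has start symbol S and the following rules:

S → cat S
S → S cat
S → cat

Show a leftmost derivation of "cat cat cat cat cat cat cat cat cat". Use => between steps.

S => S cat   [S → S cat]
S cat => S cat cat   [S → S cat]
S cat cat => S cat cat cat   [S → S cat]
S cat cat cat => S cat cat cat cat   [S → S cat]
S cat cat cat cat => cat S cat cat cat cat   [S → cat S]
cat S cat cat cat cat => cat cat S cat cat cat cat   [S → cat S]
cat cat S cat cat cat cat => cat cat cat S cat cat cat cat   [S → cat S]
cat cat cat S cat cat cat cat => cat cat cat cat S cat cat cat cat   [S → cat S]
cat cat cat cat S cat cat cat cat => cat cat cat cat cat cat cat cat cat   [S → cat]

S => S cat => S cat cat => S cat cat cat => S cat cat cat cat => cat S cat cat cat cat => cat cat S cat cat cat cat => cat cat cat S cat cat cat cat => cat cat cat cat S cat cat cat cat => cat cat cat cat cat cat cat cat cat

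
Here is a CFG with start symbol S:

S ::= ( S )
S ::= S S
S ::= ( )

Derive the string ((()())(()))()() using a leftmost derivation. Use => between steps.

S => SS   [S ::= S S]
SS => SSS   [S ::= S S]
SSS => (S)SS   [S ::= ( S )]
(S)SS => (SS)SS   [S ::= S S]
(SS)SS => ((S)S)SS   [S ::= ( S )]
((S)S)SS => ((SS)S)SS   [S ::= S S]
((SS)S)SS => ((()S)S)SS   [S ::= ( )]
((()S)S)SS => ((()())S)SS   [S ::= ( )]
((()())S)SS => ((()())(S))SS   [S ::= ( S )]
((()())(S))SS => ((()())(()))SS   [S ::= ( )]
((()())(()))SS => ((()())(()))()S   [S ::= ( )]
((()())(()))()S => ((()())(()))()()   [S ::= ( )]

S => SS => SSS => (S)SS => (SS)SS => ((S)S)SS => ((SS)S)SS => ((()S)S)SS => ((()())S)SS => ((()())(S))SS => ((()())(()))SS => ((()())(()))()S => ((()())(()))()()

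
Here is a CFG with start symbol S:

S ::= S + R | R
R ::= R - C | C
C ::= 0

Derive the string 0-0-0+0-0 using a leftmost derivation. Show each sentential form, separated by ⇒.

S⇒S+R⇒R+R⇒R-C+R⇒R-C-C+R⇒C-C-C+R⇒0-C-C+R⇒0-0-C+R⇒0-0-0+R⇒0-0-0+R-C⇒0-0-0+C-C⇒0-0-0+0-C⇒0-0-0+0-0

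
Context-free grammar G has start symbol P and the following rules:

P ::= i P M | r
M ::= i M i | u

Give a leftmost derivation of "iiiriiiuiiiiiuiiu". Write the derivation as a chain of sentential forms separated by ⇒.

P⇒iPM⇒iiPMM⇒iiiPMMM⇒iiirMMM⇒iiiriMiMM⇒iiiriiMiiMM⇒iiiriiiMiiiMM⇒iiiriiiuiiiMM⇒iiiriiiuiiiiMiM⇒iiiriiiuiiiiiMiiM⇒iiiriiiuiiiiiuiiM⇒iiiriiiuiiiiiuiiu

P ⇒ iPM   [P ::= i P M]
iPM ⇒ iiPMM   [P ::= i P M]
iiPMM ⇒ iiiPMMM   [P ::= i P M]
iiiPMMM ⇒ iiirMMM   [P ::= r]
iiirMMM ⇒ iiiriMiMM   [M ::= i M i]
iiiriMiMM ⇒ iiiriiMiiMM   [M ::= i M i]
iiiriiMiiMM ⇒ iiiriiiMiiiMM   [M ::= i M i]
iiiriiiMiiiMM ⇒ iiiriiiuiiiMM   [M ::= u]
iiiriiiuiiiMM ⇒ iiiriiiuiiiiMiM   [M ::= i M i]
iiiriiiuiiiiMiM ⇒ iiiriiiuiiiiiMiiM   [M ::= i M i]
iiiriiiuiiiiiMiiM ⇒ iiiriiiuiiiiiuiiM   [M ::= u]
iiiriiiuiiiiiuiiM ⇒ iiiriiiuiiiiiuiiu   [M ::= u]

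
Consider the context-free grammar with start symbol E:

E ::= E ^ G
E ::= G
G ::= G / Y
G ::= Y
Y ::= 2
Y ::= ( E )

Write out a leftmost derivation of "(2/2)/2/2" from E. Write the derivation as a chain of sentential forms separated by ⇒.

E ⇒ G ⇒ G/Y ⇒ G/Y/Y ⇒ Y/Y/Y ⇒ (E)/Y/Y ⇒ (G)/Y/Y ⇒ (G/Y)/Y/Y ⇒ (Y/Y)/Y/Y ⇒ (2/Y)/Y/Y ⇒ (2/2)/Y/Y ⇒ (2/2)/2/Y ⇒ (2/2)/2/2

E ⇒ G   [E ::= G]
G ⇒ G/Y   [G ::= G / Y]
G/Y ⇒ G/Y/Y   [G ::= G / Y]
G/Y/Y ⇒ Y/Y/Y   [G ::= Y]
Y/Y/Y ⇒ (E)/Y/Y   [Y ::= ( E )]
(E)/Y/Y ⇒ (G)/Y/Y   [E ::= G]
(G)/Y/Y ⇒ (G/Y)/Y/Y   [G ::= G / Y]
(G/Y)/Y/Y ⇒ (Y/Y)/Y/Y   [G ::= Y]
(Y/Y)/Y/Y ⇒ (2/Y)/Y/Y   [Y ::= 2]
(2/Y)/Y/Y ⇒ (2/2)/Y/Y   [Y ::= 2]
(2/2)/Y/Y ⇒ (2/2)/2/Y   [Y ::= 2]
(2/2)/2/Y ⇒ (2/2)/2/2   [Y ::= 2]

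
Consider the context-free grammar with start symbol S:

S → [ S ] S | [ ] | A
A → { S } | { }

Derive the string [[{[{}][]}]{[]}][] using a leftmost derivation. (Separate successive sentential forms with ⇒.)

S ⇒ [S]S   [S → [ S ] S]
[S]S ⇒ [[S]S]S   [S → [ S ] S]
[[S]S]S ⇒ [[A]S]S   [S → A]
[[A]S]S ⇒ [[{S}]S]S   [A → { S }]
[[{S}]S]S ⇒ [[{[S]S}]S]S   [S → [ S ] S]
[[{[S]S}]S]S ⇒ [[{[A]S}]S]S   [S → A]
[[{[A]S}]S]S ⇒ [[{[{}]S}]S]S   [A → { }]
[[{[{}]S}]S]S ⇒ [[{[{}][]}]S]S   [S → [ ]]
[[{[{}][]}]S]S ⇒ [[{[{}][]}]A]S   [S → A]
[[{[{}][]}]A]S ⇒ [[{[{}][]}]{S}]S   [A → { S }]
[[{[{}][]}]{S}]S ⇒ [[{[{}][]}]{[]}]S   [S → [ ]]
[[{[{}][]}]{[]}]S ⇒ [[{[{}][]}]{[]}][]   [S → [ ]]

S ⇒ [S]S ⇒ [[S]S]S ⇒ [[A]S]S ⇒ [[{S}]S]S ⇒ [[{[S]S}]S]S ⇒ [[{[A]S}]S]S ⇒ [[{[{}]S}]S]S ⇒ [[{[{}][]}]S]S ⇒ [[{[{}][]}]A]S ⇒ [[{[{}][]}]{S}]S ⇒ [[{[{}][]}]{[]}]S ⇒ [[{[{}][]}]{[]}][]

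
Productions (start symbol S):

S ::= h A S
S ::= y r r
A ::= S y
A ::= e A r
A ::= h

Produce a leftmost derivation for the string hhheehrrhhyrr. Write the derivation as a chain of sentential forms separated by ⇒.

S ⇒ hAS   [S ::= h A S]
hAS ⇒ hhS   [A ::= h]
hhS ⇒ hhhAS   [S ::= h A S]
hhhAS ⇒ hhheArS   [A ::= e A r]
hhheArS ⇒ hhheeArrS   [A ::= e A r]
hhheeArrS ⇒ hhheehrrS   [A ::= h]
hhheehrrS ⇒ hhheehrrhAS   [S ::= h A S]
hhheehrrhAS ⇒ hhheehrrhhS   [A ::= h]
hhheehrrhhS ⇒ hhheehrrhhyrr   [S ::= y r r]

S⇒hAS⇒hhS⇒hhhAS⇒hhheArS⇒hhheeArrS⇒hhheehrrS⇒hhheehrrhAS⇒hhheehrrhhS⇒hhheehrrhhyrr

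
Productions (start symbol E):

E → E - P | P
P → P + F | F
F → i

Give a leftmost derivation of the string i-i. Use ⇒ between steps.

E⇒E-P⇒P-P⇒F-P⇒i-P⇒i-F⇒i-i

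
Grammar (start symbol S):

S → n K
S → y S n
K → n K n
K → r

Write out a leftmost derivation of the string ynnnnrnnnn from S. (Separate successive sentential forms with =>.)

S => ySn => ynKn => ynnKnn => ynnnKnnn => ynnnnKnnnn => ynnnnrnnnn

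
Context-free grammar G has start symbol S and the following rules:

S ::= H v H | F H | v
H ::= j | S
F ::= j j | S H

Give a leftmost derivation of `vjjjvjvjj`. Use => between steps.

S=>FH=>SHH=>vHH=>vSH=>vHvHH=>vSvHH=>vHvHvHH=>vSvHvHH=>vFHvHvHH=>vjjHvHvHH=>vjjjvHvHH=>vjjjvjvHH=>vjjjvjvjH=>vjjjvjvjj

S => FH   [S ::= F H]
FH => SHH   [F ::= S H]
SHH => vHH   [S ::= v]
vHH => vSH   [H ::= S]
vSH => vHvHH   [S ::= H v H]
vHvHH => vSvHH   [H ::= S]
vSvHH => vHvHvHH   [S ::= H v H]
vHvHvHH => vSvHvHH   [H ::= S]
vSvHvHH => vFHvHvHH   [S ::= F H]
vFHvHvHH => vjjHvHvHH   [F ::= j j]
vjjHvHvHH => vjjjvHvHH   [H ::= j]
vjjjvHvHH => vjjjvjvHH   [H ::= j]
vjjjvjvHH => vjjjvjvjH   [H ::= j]
vjjjvjvjH => vjjjvjvjj   [H ::= j]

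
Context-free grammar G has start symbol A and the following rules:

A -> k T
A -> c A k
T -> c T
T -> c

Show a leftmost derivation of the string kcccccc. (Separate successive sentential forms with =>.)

A=>kT=>kcT=>kccT=>kcccT=>kccccT=>kcccccT=>kcccccc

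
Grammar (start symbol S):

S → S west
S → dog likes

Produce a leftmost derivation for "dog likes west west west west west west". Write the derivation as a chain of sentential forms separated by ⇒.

S ⇒ S west ⇒ S west west ⇒ S west west west ⇒ S west west west west ⇒ S west west west west west ⇒ S west west west west west west ⇒ dog likes west west west west west west

S ⇒ S west   [S → S west]
S west ⇒ S west west   [S → S west]
S west west ⇒ S west west west   [S → S west]
S west west west ⇒ S west west west west   [S → S west]
S west west west west ⇒ S west west west west west   [S → S west]
S west west west west west ⇒ S west west west west west west   [S → S west]
S west west west west west west ⇒ dog likes west west west west west west   [S → dog likes]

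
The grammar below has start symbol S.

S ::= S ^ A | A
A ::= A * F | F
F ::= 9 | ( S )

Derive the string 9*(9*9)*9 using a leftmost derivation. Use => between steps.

S => A   [S ::= A]
A => A*F   [A ::= A * F]
A*F => A*F*F   [A ::= A * F]
A*F*F => F*F*F   [A ::= F]
F*F*F => 9*F*F   [F ::= 9]
9*F*F => 9*(S)*F   [F ::= ( S )]
9*(S)*F => 9*(A)*F   [S ::= A]
9*(A)*F => 9*(A*F)*F   [A ::= A * F]
9*(A*F)*F => 9*(F*F)*F   [A ::= F]
9*(F*F)*F => 9*(9*F)*F   [F ::= 9]
9*(9*F)*F => 9*(9*9)*F   [F ::= 9]
9*(9*9)*F => 9*(9*9)*9   [F ::= 9]

S => A => A*F => A*F*F => F*F*F => 9*F*F => 9*(S)*F => 9*(A)*F => 9*(A*F)*F => 9*(F*F)*F => 9*(9*F)*F => 9*(9*9)*F => 9*(9*9)*9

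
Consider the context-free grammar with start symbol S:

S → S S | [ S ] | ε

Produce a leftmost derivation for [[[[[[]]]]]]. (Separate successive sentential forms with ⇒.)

S ⇒ [S] ⇒ [[S]] ⇒ [[[S]]] ⇒ [[[SS]]] ⇒ [[[[S]S]]] ⇒ [[[[[S]]S]]] ⇒ [[[[[[S]]]S]]] ⇒ [[[[[[]]]S]]] ⇒ [[[[[[]]]]]]

S ⇒ [S]   [S → [ S ]]
[S] ⇒ [[S]]   [S → [ S ]]
[[S]] ⇒ [[[S]]]   [S → [ S ]]
[[[S]]] ⇒ [[[SS]]]   [S → S S]
[[[SS]]] ⇒ [[[[S]S]]]   [S → [ S ]]
[[[[S]S]]] ⇒ [[[[[S]]S]]]   [S → [ S ]]
[[[[[S]]S]]] ⇒ [[[[[[S]]]S]]]   [S → [ S ]]
[[[[[[S]]]S]]] ⇒ [[[[[[]]]S]]]   [S → ε]
[[[[[[]]]S]]] ⇒ [[[[[[]]]]]]   [S → ε]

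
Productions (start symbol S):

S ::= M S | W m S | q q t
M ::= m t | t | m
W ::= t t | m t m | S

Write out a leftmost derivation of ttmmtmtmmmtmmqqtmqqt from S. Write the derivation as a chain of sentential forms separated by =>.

S => WmS => SmS => WmSmS => ttmSmS => ttmMSmS => ttmmtSmS => ttmmtWmSmS => ttmmtmtmmSmS => ttmmtmtmmWmSmS => ttmmtmtmmmtmmSmS => ttmmtmtmmmtmmqqtmS => ttmmtmtmmmtmmqqtmqqt

S => WmS   [S ::= W m S]
WmS => SmS   [W ::= S]
SmS => WmSmS   [S ::= W m S]
WmSmS => ttmSmS   [W ::= t t]
ttmSmS => ttmMSmS   [S ::= M S]
ttmMSmS => ttmmtSmS   [M ::= m t]
ttmmtSmS => ttmmtWmSmS   [S ::= W m S]
ttmmtWmSmS => ttmmtmtmmSmS   [W ::= m t m]
ttmmtmtmmSmS => ttmmtmtmmWmSmS   [S ::= W m S]
ttmmtmtmmWmSmS => ttmmtmtmmmtmmSmS   [W ::= m t m]
ttmmtmtmmmtmmSmS => ttmmtmtmmmtmmqqtmS   [S ::= q q t]
ttmmtmtmmmtmmqqtmS => ttmmtmtmmmtmmqqtmqqt   [S ::= q q t]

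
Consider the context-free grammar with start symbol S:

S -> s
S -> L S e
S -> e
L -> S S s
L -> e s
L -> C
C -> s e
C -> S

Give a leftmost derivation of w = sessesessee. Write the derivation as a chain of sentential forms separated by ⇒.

S ⇒ LSe ⇒ CSe ⇒ seSe ⇒ seLSee ⇒ seSSsSee ⇒ sesSsSee ⇒ sesLSesSee ⇒ sesCSesSee ⇒ sesseSesSee ⇒ sessesesSee ⇒ sessesessee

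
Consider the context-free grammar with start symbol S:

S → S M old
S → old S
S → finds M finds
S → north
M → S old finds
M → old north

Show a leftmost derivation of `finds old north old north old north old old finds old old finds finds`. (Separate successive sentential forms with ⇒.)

S ⇒ finds M finds ⇒ finds S old finds finds ⇒ finds old S old finds finds ⇒ finds old S M old old finds finds ⇒ finds old north M old old finds finds ⇒ finds old north S old finds old old finds finds ⇒ finds old north old S old finds old old finds finds ⇒ finds old north old S M old old finds old old finds finds ⇒ finds old north old north M old old finds old old finds finds ⇒ finds old north old north old north old old finds old old finds finds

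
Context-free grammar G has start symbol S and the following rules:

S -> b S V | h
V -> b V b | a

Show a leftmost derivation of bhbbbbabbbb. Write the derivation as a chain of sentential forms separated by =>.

S => bSV => bhV => bhbVb => bhbbVbb => bhbbbVbbb => bhbbbbVbbbb => bhbbbbabbbb

S => bSV   [S -> b S V]
bSV => bhV   [S -> h]
bhV => bhbVb   [V -> b V b]
bhbVb => bhbbVbb   [V -> b V b]
bhbbVbb => bhbbbVbbb   [V -> b V b]
bhbbbVbbb => bhbbbbVbbbb   [V -> b V b]
bhbbbbVbbbb => bhbbbbabbbb   [V -> a]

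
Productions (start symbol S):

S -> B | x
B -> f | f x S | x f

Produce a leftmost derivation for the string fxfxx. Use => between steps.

S => B   [S -> B]
B => fxS   [B -> f x S]
fxS => fxB   [S -> B]
fxB => fxfxS   [B -> f x S]
fxfxS => fxfxx   [S -> x]

S => B => fxS => fxB => fxfxS => fxfxx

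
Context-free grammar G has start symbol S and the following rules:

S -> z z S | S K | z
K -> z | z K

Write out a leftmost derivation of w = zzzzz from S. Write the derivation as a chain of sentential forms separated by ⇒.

S ⇒ zzS   [S -> z z S]
zzS ⇒ zzSK   [S -> S K]
zzSK ⇒ zzSKK   [S -> S K]
zzSKK ⇒ zzzKK   [S -> z]
zzzKK ⇒ zzzzK   [K -> z]
zzzzK ⇒ zzzzz   [K -> z]

S⇒zzS⇒zzSK⇒zzSKK⇒zzzKK⇒zzzzK⇒zzzzz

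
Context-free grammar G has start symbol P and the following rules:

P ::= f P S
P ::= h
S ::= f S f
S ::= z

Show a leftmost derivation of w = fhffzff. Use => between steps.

P=>fPS=>fhS=>fhfSf=>fhffSff=>fhffzff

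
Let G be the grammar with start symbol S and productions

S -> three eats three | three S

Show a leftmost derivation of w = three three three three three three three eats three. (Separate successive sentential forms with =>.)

S => three S => three three S => three three three S => three three three three S => three three three three three S => three three three three three three S => three three three three three three three eats three

S => three S   [S -> three S]
three S => three three S   [S -> three S]
three three S => three three three S   [S -> three S]
three three three S => three three three three S   [S -> three S]
three three three three S => three three three three three S   [S -> three S]
three three three three three S => three three three three three three S   [S -> three S]
three three three three three three S => three three three three three three three eats three   [S -> three eats three]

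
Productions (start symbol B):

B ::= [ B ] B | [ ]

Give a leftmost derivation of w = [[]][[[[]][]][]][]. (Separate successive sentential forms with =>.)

B=>[B]B=>[[]]B=>[[]][B]B=>[[]][[B]B]B=>[[]][[[B]B]B]B=>[[]][[[[]]B]B]B=>[[]][[[[]][]]B]B=>[[]][[[[]][]][]]B=>[[]][[[[]][]][]][]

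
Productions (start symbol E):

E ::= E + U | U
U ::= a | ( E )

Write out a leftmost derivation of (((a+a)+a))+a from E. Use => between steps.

E => E+U   [E ::= E + U]
E+U => U+U   [E ::= U]
U+U => (E)+U   [U ::= ( E )]
(E)+U => (U)+U   [E ::= U]
(U)+U => ((E))+U   [U ::= ( E )]
((E))+U => ((E+U))+U   [E ::= E + U]
((E+U))+U => ((U+U))+U   [E ::= U]
((U+U))+U => (((E)+U))+U   [U ::= ( E )]
(((E)+U))+U => (((E+U)+U))+U   [E ::= E + U]
(((E+U)+U))+U => (((U+U)+U))+U   [E ::= U]
(((U+U)+U))+U => (((a+U)+U))+U   [U ::= a]
(((a+U)+U))+U => (((a+a)+U))+U   [U ::= a]
(((a+a)+U))+U => (((a+a)+a))+U   [U ::= a]
(((a+a)+a))+U => (((a+a)+a))+a   [U ::= a]

E => E+U => U+U => (E)+U => (U)+U => ((E))+U => ((E+U))+U => ((U+U))+U => (((E)+U))+U => (((E+U)+U))+U => (((U+U)+U))+U => (((a+U)+U))+U => (((a+a)+U))+U => (((a+a)+a))+U => (((a+a)+a))+a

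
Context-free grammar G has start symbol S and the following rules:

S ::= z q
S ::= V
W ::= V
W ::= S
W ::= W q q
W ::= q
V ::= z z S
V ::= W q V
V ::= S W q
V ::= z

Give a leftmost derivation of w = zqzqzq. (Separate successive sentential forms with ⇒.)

S ⇒ V ⇒ SWq ⇒ zqWq ⇒ zqSq ⇒ zqVq ⇒ zqWqVq ⇒ zqVqVq ⇒ zqzqVq ⇒ zqzqzq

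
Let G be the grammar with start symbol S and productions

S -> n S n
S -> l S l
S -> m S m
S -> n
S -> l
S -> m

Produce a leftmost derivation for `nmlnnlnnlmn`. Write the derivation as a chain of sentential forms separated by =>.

S => nSn => nmSmn => nmlSlmn => nmlnSnlmn => nmlnnSnnlmn => nmlnnlnnlmn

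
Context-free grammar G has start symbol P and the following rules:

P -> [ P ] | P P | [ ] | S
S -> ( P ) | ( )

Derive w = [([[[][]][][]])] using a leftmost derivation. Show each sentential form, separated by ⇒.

P ⇒ [P] ⇒ [S] ⇒ [(P)] ⇒ [([P])] ⇒ [([PP])] ⇒ [([PPP])] ⇒ [([[P]PP])] ⇒ [([[PP]PP])] ⇒ [([[[]P]PP])] ⇒ [([[[][]]PP])] ⇒ [([[[][]][]P])] ⇒ [([[[][]][][]])]

P ⇒ [P]   [P -> [ P ]]
[P] ⇒ [S]   [P -> S]
[S] ⇒ [(P)]   [S -> ( P )]
[(P)] ⇒ [([P])]   [P -> [ P ]]
[([P])] ⇒ [([PP])]   [P -> P P]
[([PP])] ⇒ [([PPP])]   [P -> P P]
[([PPP])] ⇒ [([[P]PP])]   [P -> [ P ]]
[([[P]PP])] ⇒ [([[PP]PP])]   [P -> P P]
[([[PP]PP])] ⇒ [([[[]P]PP])]   [P -> [ ]]
[([[[]P]PP])] ⇒ [([[[][]]PP])]   [P -> [ ]]
[([[[][]]PP])] ⇒ [([[[][]][]P])]   [P -> [ ]]
[([[[][]][]P])] ⇒ [([[[][]][][]])]   [P -> [ ]]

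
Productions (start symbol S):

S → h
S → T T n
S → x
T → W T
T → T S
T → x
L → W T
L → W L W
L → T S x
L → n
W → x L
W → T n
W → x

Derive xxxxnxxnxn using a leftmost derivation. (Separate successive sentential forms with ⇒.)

S ⇒ TTn ⇒ TSTn ⇒ WTSTn ⇒ xTSTn ⇒ xxSTn ⇒ xxTTnTn ⇒ xxWTTnTn ⇒ xxTnTTnTn ⇒ xxWTnTTnTn ⇒ xxxTnTTnTn ⇒ xxxxnTTnTn ⇒ xxxxnxTnTn ⇒ xxxxnxxnTn ⇒ xxxxnxxnxn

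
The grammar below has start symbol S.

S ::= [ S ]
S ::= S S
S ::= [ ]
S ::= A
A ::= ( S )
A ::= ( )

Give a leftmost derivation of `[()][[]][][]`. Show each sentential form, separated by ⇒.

S ⇒ SS ⇒ [S]S ⇒ [A]S ⇒ [()]S ⇒ [()]SS ⇒ [()]SSS ⇒ [()][S]SS ⇒ [()][[]]SS ⇒ [()][[]][]S ⇒ [()][[]][][]

S ⇒ SS   [S ::= S S]
SS ⇒ [S]S   [S ::= [ S ]]
[S]S ⇒ [A]S   [S ::= A]
[A]S ⇒ [()]S   [A ::= ( )]
[()]S ⇒ [()]SS   [S ::= S S]
[()]SS ⇒ [()]SSS   [S ::= S S]
[()]SSS ⇒ [()][S]SS   [S ::= [ S ]]
[()][S]SS ⇒ [()][[]]SS   [S ::= [ ]]
[()][[]]SS ⇒ [()][[]][]S   [S ::= [ ]]
[()][[]][]S ⇒ [()][[]][][]   [S ::= [ ]]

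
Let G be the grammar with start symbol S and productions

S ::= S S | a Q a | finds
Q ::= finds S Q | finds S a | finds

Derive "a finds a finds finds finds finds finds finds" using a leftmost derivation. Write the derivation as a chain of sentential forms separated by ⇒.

S ⇒ S S   [S ::= S S]
S S ⇒ S S S   [S ::= S S]
S S S ⇒ a Q a S S   [S ::= a Q a]
a Q a S S ⇒ a finds a S S   [Q ::= finds]
a finds a S S ⇒ a finds a S S S   [S ::= S S]
a finds a S S S ⇒ a finds a S S S S   [S ::= S S]
a finds a S S S S ⇒ a finds a S S S S S   [S ::= S S]
a finds a S S S S S ⇒ a finds a S S S S S S   [S ::= S S]
a finds a S S S S S S ⇒ a finds a finds S S S S S   [S ::= finds]
a finds a finds S S S S S ⇒ a finds a finds finds S S S S   [S ::= finds]
a finds a finds finds S S S S ⇒ a finds a finds finds finds S S S   [S ::= finds]
a finds a finds finds finds S S S ⇒ a finds a finds finds finds finds S S   [S ::= finds]
a finds a finds finds finds finds S S ⇒ a finds a finds finds finds finds finds S   [S ::= finds]
a finds a finds finds finds finds finds S ⇒ a finds a finds finds finds finds finds finds   [S ::= finds]

S ⇒ S S ⇒ S S S ⇒ a Q a S S ⇒ a finds a S S ⇒ a finds a S S S ⇒ a finds a S S S S ⇒ a finds a S S S S S ⇒ a finds a S S S S S S ⇒ a finds a finds S S S S S ⇒ a finds a finds finds S S S S ⇒ a finds a finds finds finds S S S ⇒ a finds a finds finds finds finds S S ⇒ a finds a finds finds finds finds finds S ⇒ a finds a finds finds finds finds finds finds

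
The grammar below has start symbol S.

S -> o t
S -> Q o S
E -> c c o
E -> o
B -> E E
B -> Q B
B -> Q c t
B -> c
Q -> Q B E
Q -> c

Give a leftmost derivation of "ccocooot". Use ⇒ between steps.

S⇒QoS⇒QBEoS⇒QBEBEoS⇒cBEBEoS⇒ccEBEoS⇒ccoBEoS⇒ccocEoS⇒ccocooS⇒ccocooot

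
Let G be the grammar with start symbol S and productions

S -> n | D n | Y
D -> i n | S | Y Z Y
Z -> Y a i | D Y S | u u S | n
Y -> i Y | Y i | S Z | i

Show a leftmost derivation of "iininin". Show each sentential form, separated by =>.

S => Dn => YZYn => YiZYn => SZiZYn => YZiZYn => YiZiZYn => iiZiZYn => iiniZYn => iininYn => iininin

S => Dn   [S -> D n]
Dn => YZYn   [D -> Y Z Y]
YZYn => YiZYn   [Y -> Y i]
YiZYn => SZiZYn   [Y -> S Z]
SZiZYn => YZiZYn   [S -> Y]
YZiZYn => YiZiZYn   [Y -> Y i]
YiZiZYn => iiZiZYn   [Y -> i]
iiZiZYn => iiniZYn   [Z -> n]
iiniZYn => iininYn   [Z -> n]
iininYn => iininin   [Y -> i]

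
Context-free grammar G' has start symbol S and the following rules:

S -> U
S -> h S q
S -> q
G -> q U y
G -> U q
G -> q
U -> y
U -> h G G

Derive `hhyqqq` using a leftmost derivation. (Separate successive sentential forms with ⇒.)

S⇒hSq⇒hUq⇒hhGGq⇒hhUqGq⇒hhyqGq⇒hhyqqq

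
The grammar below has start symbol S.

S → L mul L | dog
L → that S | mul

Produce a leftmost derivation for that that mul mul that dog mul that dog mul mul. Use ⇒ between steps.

S ⇒ L mul L   [S → L mul L]
L mul L ⇒ that S mul L   [L → that S]
that S mul L ⇒ that L mul L mul L   [S → L mul L]
that L mul L mul L ⇒ that that S mul L mul L   [L → that S]
that that S mul L mul L ⇒ that that L mul L mul L mul L   [S → L mul L]
that that L mul L mul L mul L ⇒ that that mul mul L mul L mul L   [L → mul]
that that mul mul L mul L mul L ⇒ that that mul mul that S mul L mul L   [L → that S]
that that mul mul that S mul L mul L ⇒ that that mul mul that dog mul L mul L   [S → dog]
that that mul mul that dog mul L mul L ⇒ that that mul mul that dog mul that S mul L   [L → that S]
that that mul mul that dog mul that S mul L ⇒ that that mul mul that dog mul that dog mul L   [S → dog]
that that mul mul that dog mul that dog mul L ⇒ that that mul mul that dog mul that dog mul mul   [L → mul]

S ⇒ L mul L ⇒ that S mul L ⇒ that L mul L mul L ⇒ that that S mul L mul L ⇒ that that L mul L mul L mul L ⇒ that that mul mul L mul L mul L ⇒ that that mul mul that S mul L mul L ⇒ that that mul mul that dog mul L mul L ⇒ that that mul mul that dog mul that S mul L ⇒ that that mul mul that dog mul that dog mul L ⇒ that that mul mul that dog mul that dog mul mul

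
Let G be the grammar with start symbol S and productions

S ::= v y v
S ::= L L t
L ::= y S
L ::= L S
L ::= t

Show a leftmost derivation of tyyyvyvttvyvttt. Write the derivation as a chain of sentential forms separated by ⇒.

S ⇒ LLt ⇒ tLt ⇒ tySt ⇒ tyLLtt ⇒ tyLSLtt ⇒ tyySSLtt ⇒ tyyLLtSLtt ⇒ tyyySLtSLtt ⇒ tyyyvyvLtSLtt ⇒ tyyyvyvttSLtt ⇒ tyyyvyvttvyvLtt ⇒ tyyyvyvttvyvttt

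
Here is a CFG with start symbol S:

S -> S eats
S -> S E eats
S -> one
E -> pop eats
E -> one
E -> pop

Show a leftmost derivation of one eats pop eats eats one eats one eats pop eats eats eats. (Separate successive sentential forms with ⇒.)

S ⇒ S eats ⇒ S eats eats ⇒ S E eats eats eats ⇒ S E eats E eats eats eats ⇒ S E eats E eats E eats eats eats ⇒ S E eats E eats E eats E eats eats eats ⇒ S eats E eats E eats E eats E eats eats eats ⇒ one eats E eats E eats E eats E eats eats eats ⇒ one eats pop eats eats E eats E eats E eats eats eats ⇒ one eats pop eats eats one eats E eats E eats eats eats ⇒ one eats pop eats eats one eats one eats E eats eats eats ⇒ one eats pop eats eats one eats one eats pop eats eats eats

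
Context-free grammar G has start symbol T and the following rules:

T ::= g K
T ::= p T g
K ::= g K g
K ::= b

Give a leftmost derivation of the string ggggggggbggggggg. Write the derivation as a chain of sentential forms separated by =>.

T => gK => ggKg => gggKgg => ggggKggg => gggggKgggg => ggggggKggggg => gggggggKgggggg => ggggggggKggggggg => ggggggggbggggggg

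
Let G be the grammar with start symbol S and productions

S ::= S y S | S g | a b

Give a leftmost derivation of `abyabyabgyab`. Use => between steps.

S => SyS => SgyS => SySgyS => SySySgyS => abySySgyS => abyabySgyS => abyabyabgyS => abyabyabgyab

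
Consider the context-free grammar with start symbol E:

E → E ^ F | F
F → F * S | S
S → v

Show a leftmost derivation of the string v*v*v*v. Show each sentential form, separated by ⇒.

E ⇒ F   [E → F]
F ⇒ F*S   [F → F * S]
F*S ⇒ F*S*S   [F → F * S]
F*S*S ⇒ F*S*S*S   [F → F * S]
F*S*S*S ⇒ S*S*S*S   [F → S]
S*S*S*S ⇒ v*S*S*S   [S → v]
v*S*S*S ⇒ v*v*S*S   [S → v]
v*v*S*S ⇒ v*v*v*S   [S → v]
v*v*v*S ⇒ v*v*v*v   [S → v]

E ⇒ F ⇒ F*S ⇒ F*S*S ⇒ F*S*S*S ⇒ S*S*S*S ⇒ v*S*S*S ⇒ v*v*S*S ⇒ v*v*v*S ⇒ v*v*v*v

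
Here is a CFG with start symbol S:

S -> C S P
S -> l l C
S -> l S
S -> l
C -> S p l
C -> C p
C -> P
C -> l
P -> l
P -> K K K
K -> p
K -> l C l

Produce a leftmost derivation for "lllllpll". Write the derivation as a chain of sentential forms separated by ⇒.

S ⇒ lS ⇒ llS ⇒ lllS ⇒ llllS ⇒ llllCSP ⇒ llllCpSP ⇒ llllPpSP ⇒ lllllpSP ⇒ lllllplP ⇒ lllllpll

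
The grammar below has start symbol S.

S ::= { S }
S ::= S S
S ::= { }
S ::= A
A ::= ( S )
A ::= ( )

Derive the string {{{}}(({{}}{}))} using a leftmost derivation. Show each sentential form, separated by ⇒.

S⇒{S}⇒{SS}⇒{{S}S}⇒{{{}}S}⇒{{{}}A}⇒{{{}}(S)}⇒{{{}}(A)}⇒{{{}}((S))}⇒{{{}}((SS))}⇒{{{}}(({S}S))}⇒{{{}}(({{}}S))}⇒{{{}}(({{}}{}))}

S ⇒ {S}   [S ::= { S }]
{S} ⇒ {SS}   [S ::= S S]
{SS} ⇒ {{S}S}   [S ::= { S }]
{{S}S} ⇒ {{{}}S}   [S ::= { }]
{{{}}S} ⇒ {{{}}A}   [S ::= A]
{{{}}A} ⇒ {{{}}(S)}   [A ::= ( S )]
{{{}}(S)} ⇒ {{{}}(A)}   [S ::= A]
{{{}}(A)} ⇒ {{{}}((S))}   [A ::= ( S )]
{{{}}((S))} ⇒ {{{}}((SS))}   [S ::= S S]
{{{}}((SS))} ⇒ {{{}}(({S}S))}   [S ::= { S }]
{{{}}(({S}S))} ⇒ {{{}}(({{}}S))}   [S ::= { }]
{{{}}(({{}}S))} ⇒ {{{}}(({{}}{}))}   [S ::= { }]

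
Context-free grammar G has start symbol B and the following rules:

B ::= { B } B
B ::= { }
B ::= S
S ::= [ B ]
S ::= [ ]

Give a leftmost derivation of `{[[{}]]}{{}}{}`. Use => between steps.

B => {B}B   [B ::= { B } B]
{B}B => {S}B   [B ::= S]
{S}B => {[B]}B   [S ::= [ B ]]
{[B]}B => {[S]}B   [B ::= S]
{[S]}B => {[[B]]}B   [S ::= [ B ]]
{[[B]]}B => {[[{}]]}B   [B ::= { }]
{[[{}]]}B => {[[{}]]}{B}B   [B ::= { B } B]
{[[{}]]}{B}B => {[[{}]]}{{}}B   [B ::= { }]
{[[{}]]}{{}}B => {[[{}]]}{{}}{}   [B ::= { }]

B => {B}B => {S}B => {[B]}B => {[S]}B => {[[B]]}B => {[[{}]]}B => {[[{}]]}{B}B => {[[{}]]}{{}}B => {[[{}]]}{{}}{}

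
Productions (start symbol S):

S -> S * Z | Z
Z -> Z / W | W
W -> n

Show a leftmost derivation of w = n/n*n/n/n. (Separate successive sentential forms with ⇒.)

S ⇒ S*Z ⇒ Z*Z ⇒ Z/W*Z ⇒ W/W*Z ⇒ n/W*Z ⇒ n/n*Z ⇒ n/n*Z/W ⇒ n/n*Z/W/W ⇒ n/n*W/W/W ⇒ n/n*n/W/W ⇒ n/n*n/n/W ⇒ n/n*n/n/n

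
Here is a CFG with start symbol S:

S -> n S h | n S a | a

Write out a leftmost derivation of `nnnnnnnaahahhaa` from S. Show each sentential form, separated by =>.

S=>nSa=>nnSaa=>nnnShaa=>nnnnShhaa=>nnnnnSahhaa=>nnnnnnShahhaa=>nnnnnnnSahahhaa=>nnnnnnnaahahhaa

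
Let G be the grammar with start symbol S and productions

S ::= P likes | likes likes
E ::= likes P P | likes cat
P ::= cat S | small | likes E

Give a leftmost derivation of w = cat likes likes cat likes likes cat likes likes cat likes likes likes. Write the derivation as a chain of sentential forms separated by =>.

S => P likes => cat S likes => cat P likes likes => cat likes E likes likes => cat likes likes P P likes likes => cat likes likes cat S P likes likes => cat likes likes cat likes likes P likes likes => cat likes likes cat likes likes cat S likes likes => cat likes likes cat likes likes cat P likes likes likes => cat likes likes cat likes likes cat likes E likes likes likes => cat likes likes cat likes likes cat likes likes cat likes likes likes

S => P likes   [S ::= P likes]
P likes => cat S likes   [P ::= cat S]
cat S likes => cat P likes likes   [S ::= P likes]
cat P likes likes => cat likes E likes likes   [P ::= likes E]
cat likes E likes likes => cat likes likes P P likes likes   [E ::= likes P P]
cat likes likes P P likes likes => cat likes likes cat S P likes likes   [P ::= cat S]
cat likes likes cat S P likes likes => cat likes likes cat likes likes P likes likes   [S ::= likes likes]
cat likes likes cat likes likes P likes likes => cat likes likes cat likes likes cat S likes likes   [P ::= cat S]
cat likes likes cat likes likes cat S likes likes => cat likes likes cat likes likes cat P likes likes likes   [S ::= P likes]
cat likes likes cat likes likes cat P likes likes likes => cat likes likes cat likes likes cat likes E likes likes likes   [P ::= likes E]
cat likes likes cat likes likes cat likes E likes likes likes => cat likes likes cat likes likes cat likes likes cat likes likes likes   [E ::= likes cat]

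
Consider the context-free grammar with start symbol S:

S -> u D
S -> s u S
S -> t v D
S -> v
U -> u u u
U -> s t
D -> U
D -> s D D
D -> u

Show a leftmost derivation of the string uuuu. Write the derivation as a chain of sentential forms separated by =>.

S=>uD=>uU=>uuuu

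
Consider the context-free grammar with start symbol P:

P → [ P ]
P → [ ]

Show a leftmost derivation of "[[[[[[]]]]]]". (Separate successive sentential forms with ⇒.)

P ⇒ [P] ⇒ [[P]] ⇒ [[[P]]] ⇒ [[[[P]]]] ⇒ [[[[[P]]]]] ⇒ [[[[[[]]]]]]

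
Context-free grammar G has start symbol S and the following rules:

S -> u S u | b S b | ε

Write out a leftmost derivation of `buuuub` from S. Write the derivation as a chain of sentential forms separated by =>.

S=>bSb=>buSub=>buuSuub=>buuuub

S => bSb   [S -> b S b]
bSb => buSub   [S -> u S u]
buSub => buuSuub   [S -> u S u]
buuSuub => buuuub   [S -> ε]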